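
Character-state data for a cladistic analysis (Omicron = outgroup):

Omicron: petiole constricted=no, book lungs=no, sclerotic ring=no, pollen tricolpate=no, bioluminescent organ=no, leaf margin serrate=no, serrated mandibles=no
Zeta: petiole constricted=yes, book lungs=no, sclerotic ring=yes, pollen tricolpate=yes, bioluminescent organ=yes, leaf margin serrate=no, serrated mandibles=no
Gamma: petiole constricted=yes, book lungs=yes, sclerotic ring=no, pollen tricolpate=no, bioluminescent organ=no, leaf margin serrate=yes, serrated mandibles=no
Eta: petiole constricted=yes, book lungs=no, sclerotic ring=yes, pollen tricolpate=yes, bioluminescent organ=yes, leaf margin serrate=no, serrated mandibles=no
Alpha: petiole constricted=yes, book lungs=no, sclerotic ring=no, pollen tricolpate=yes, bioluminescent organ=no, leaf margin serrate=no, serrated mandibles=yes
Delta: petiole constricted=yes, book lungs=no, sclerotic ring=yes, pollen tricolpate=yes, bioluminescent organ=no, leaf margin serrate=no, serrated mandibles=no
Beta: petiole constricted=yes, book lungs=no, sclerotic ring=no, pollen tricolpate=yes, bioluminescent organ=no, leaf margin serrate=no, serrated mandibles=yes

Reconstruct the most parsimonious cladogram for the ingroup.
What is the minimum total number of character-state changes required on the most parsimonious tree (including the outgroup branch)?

The outgroup has state 'no' for every character, so 'yes' is the derived state throughout.
petiole constricted (derived state 'yes') is shared by all ingroup taxa — unites the whole ingroup.
book lungs (derived state 'yes') is unique to Gamma (autapomorphy; uninformative for grouping).
sclerotic ring (derived state 'yes') is shared by Delta, Eta, and Zeta — a synapomorphy uniting that clade.
pollen tricolpate (derived state 'yes') is shared by Alpha, Beta, Delta, Eta, and Zeta — a synapomorphy uniting that clade.
bioluminescent organ (derived state 'yes') is shared by Eta and Zeta — a synapomorphy uniting that clade.
leaf margin serrate: derived state 'yes' in Gamma only — an autapomorphy, so it tells us nothing about relationships among taxa.
Only Alpha and Beta show the derived state 'yes' for serrated mandibles, supporting them as a clade.
Most parsimonious ingroup topology: ((((Zeta,Eta),Delta),(Alpha,Beta)),Gamma).
Changes per character on this tree: petiole constricted: 1; book lungs: 1; sclerotic ring: 1; pollen tricolpate: 1; bioluminescent organ: 1; leaf margin serrate: 1; serrated mandibles: 1.
Total = 7.

7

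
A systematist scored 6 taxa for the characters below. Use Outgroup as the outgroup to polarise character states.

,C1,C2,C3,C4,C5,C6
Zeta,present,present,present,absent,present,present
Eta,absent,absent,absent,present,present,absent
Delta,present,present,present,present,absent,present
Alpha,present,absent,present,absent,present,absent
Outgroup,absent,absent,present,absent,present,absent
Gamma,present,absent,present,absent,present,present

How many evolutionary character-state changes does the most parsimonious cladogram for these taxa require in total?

7

Character polarity is set by the outgroup: the derived state is whichever differs from the outgroup's state, so for C3, C5 the derived state is 'absent', and for the remaining characters it is 'present'.
C1 (derived state 'present') is shared by Alpha, Delta, Gamma, and Zeta — a synapomorphy uniting that clade.
Only Delta and Zeta show the derived state 'present' for C2, supporting them as a clade.
C3: derived state 'absent' in Eta only — an autapomorphy, so it tells us nothing about relationships among taxa.
C4 (state 'present') occurs in Delta and Eta but conflicts with the nesting implied by the other characters — most parsimoniously interpreted as homoplasy.
C5: derived state 'absent' in Delta only — an autapomorphy, so it tells us nothing about relationships among taxa.
C6: derived state 'present' in Delta, Gamma, and Zeta only — synapomorphy for {Delta, Gamma, Zeta}.
Most parsimonious ingroup topology: ((((Zeta,Delta),Gamma),Alpha),Eta).
Changes per character on this tree: C1: 1; C2: 1; C3: 1; C4: 2; C5: 1; C6: 1.
Total = 7.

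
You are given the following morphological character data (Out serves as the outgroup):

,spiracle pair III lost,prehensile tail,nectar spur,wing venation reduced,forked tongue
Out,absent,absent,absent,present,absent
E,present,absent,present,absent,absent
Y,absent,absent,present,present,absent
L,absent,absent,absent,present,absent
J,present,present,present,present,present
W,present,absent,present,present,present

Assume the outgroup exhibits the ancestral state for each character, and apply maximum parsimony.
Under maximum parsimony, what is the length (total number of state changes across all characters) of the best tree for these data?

Character polarity is set by the outgroup: the derived state is whichever differs from the outgroup's state, so for wing venation reduced the derived state is 'absent', and for the remaining characters it is 'present'.
spiracle pair III lost: derived state 'present' in E, J, and W only — synapomorphy for {E, J, W}.
prehensile tail: derived state 'present' in J only — an autapomorphy, so it tells us nothing about relationships among taxa.
Only E, J, W, and Y show the derived state 'present' for nectar spur, supporting them as a clade.
wing venation reduced (derived state 'absent') is unique to E (autapomorphy; uninformative for grouping).
Only J and W show the derived state 'present' for forked tongue, supporting them as a clade.
Most parsimonious ingroup topology: (((E,(J,W)),Y),L).
Changes per character on this tree: spiracle pair III lost: 1; prehensile tail: 1; nectar spur: 1; wing venation reduced: 1; forked tongue: 1.
Total = 5.

5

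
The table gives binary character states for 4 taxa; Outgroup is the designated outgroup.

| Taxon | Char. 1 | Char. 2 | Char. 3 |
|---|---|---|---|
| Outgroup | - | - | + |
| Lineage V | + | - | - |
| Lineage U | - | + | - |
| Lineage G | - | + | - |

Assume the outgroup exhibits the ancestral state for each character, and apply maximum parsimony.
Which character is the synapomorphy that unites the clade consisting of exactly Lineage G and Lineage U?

Character polarity is set by the outgroup: the derived state is whichever differs from the outgroup's state, so for Char. 3 the derived state is '-', and for the remaining characters it is '+'.
Char. 1: derived state '+' in Lineage V only — an autapomorphy, so it tells us nothing about relationships among taxa.
Char. 2: derived state '+' in Lineage G and Lineage U only — synapomorphy for {Lineage G, Lineage U}.
Char. 3 (derived state '-') is shared by all ingroup taxa — unites the whole ingroup.
Most parsimonious ingroup topology: (Lineage V,(Lineage U,Lineage G)).
The clade {Lineage G, Lineage U} is supported by Char. 2: its derived state '+' occurs in exactly those taxa and in no other taxon (including the outgroup).

Char. 2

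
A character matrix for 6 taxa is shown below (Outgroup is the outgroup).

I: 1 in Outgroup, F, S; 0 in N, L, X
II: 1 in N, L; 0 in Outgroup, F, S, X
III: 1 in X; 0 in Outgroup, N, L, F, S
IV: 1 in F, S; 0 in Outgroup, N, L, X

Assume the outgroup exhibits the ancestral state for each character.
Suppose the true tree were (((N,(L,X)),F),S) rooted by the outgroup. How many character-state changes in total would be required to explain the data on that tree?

6

Map each character onto (((N,(L,X)),F),S) (rooted by Outgroup) and count the minimum state changes it requires (Fitch parsimony):
I: 1; II: 2; III: 1; IV: 2.
Total tree length = 6.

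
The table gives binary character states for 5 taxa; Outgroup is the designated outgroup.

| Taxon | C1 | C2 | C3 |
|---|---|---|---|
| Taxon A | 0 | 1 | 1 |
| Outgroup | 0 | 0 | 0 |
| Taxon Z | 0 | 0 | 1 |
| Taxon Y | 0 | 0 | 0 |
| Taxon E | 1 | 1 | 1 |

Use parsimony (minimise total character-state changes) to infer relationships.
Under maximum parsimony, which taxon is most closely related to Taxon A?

The outgroup has state '0' for every character, so '1' is the derived state throughout.
C1: derived state '1' in Taxon E only — an autapomorphy, so it tells us nothing about relationships among taxa.
C2: derived state '1' in Taxon A and Taxon E only — synapomorphy for {Taxon A, Taxon E}.
C3: derived state '1' in Taxon A, Taxon E, and Taxon Z only — synapomorphy for {Taxon A, Taxon E, Taxon Z}.
Most parsimonious ingroup topology: ((Taxon Z,(Taxon A,Taxon E)),Taxon Y).
Taxon A and Taxon E form a cherry on this tree, so they are sister taxa.

Taxon E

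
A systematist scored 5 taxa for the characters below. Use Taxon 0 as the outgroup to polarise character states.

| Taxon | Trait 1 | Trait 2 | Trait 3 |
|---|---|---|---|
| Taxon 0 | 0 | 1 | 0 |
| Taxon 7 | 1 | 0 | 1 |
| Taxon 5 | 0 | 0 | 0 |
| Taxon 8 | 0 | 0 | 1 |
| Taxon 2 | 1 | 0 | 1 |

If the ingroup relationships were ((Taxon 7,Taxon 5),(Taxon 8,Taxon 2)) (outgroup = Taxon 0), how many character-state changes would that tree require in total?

5

Map each character onto ((Taxon 7,Taxon 5),(Taxon 8,Taxon 2)) (rooted by Taxon 0) and count the minimum state changes it requires (Fitch parsimony):
Trait 1: 2; Trait 2: 1; Trait 3: 2.
Total tree length = 5.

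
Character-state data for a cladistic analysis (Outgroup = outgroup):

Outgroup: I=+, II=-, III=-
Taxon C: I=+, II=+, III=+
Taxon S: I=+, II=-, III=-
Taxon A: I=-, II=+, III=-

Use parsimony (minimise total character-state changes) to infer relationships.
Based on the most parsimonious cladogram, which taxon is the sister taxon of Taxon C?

Taxon A

Character polarity is set by the outgroup: the derived state is whichever differs from the outgroup's state, so for I the derived state is '-', and for the remaining characters it is '+'.
I: derived state '-' in Taxon A only — an autapomorphy, so it tells us nothing about relationships among taxa.
II (derived state '+') is shared by Taxon A and Taxon C — a synapomorphy uniting that clade.
III: derived state '+' in Taxon C only — an autapomorphy, so it tells us nothing about relationships among taxa.
Most parsimonious ingroup topology: ((Taxon C,Taxon A),Taxon S).
Taxon C and Taxon A form a cherry on this tree, so they are sister taxa.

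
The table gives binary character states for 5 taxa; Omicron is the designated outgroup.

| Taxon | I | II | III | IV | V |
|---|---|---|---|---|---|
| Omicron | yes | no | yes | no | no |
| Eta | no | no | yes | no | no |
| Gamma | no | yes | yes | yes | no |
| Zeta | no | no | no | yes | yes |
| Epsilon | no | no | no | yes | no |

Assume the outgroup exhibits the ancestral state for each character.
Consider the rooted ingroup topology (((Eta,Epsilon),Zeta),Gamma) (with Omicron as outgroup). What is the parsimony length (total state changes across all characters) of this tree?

7

Map each character onto (((Eta,Epsilon),Zeta),Gamma) (rooted by Omicron) and count the minimum state changes it requires (Fitch parsimony):
I: 1; II: 1; III: 2; IV: 2; V: 1.
Total tree length = 7.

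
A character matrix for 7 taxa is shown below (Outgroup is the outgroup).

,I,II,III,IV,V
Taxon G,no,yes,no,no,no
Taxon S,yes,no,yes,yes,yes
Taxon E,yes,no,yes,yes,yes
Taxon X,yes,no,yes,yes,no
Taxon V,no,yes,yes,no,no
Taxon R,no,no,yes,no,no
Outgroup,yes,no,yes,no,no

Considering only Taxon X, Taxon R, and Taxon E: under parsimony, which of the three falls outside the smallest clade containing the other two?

Character polarity is set by the outgroup: the derived state is whichever differs from the outgroup's state, so for I, III the derived state is 'no', and for the remaining characters it is 'yes'.
I (derived state 'no') is shared by Taxon G, Taxon R, and Taxon V — a synapomorphy uniting that clade.
II (derived state 'yes') is shared by Taxon G and Taxon V — a synapomorphy uniting that clade.
III (derived state 'no') is unique to Taxon G (autapomorphy; uninformative for grouping).
Only Taxon E, Taxon S, and Taxon X show the derived state 'yes' for IV, supporting them as a clade.
V: derived state 'yes' in Taxon E and Taxon S only — synapomorphy for {Taxon E, Taxon S}.
Most parsimonious ingroup topology: ((Taxon X,(Taxon E,Taxon S)),((Taxon G,Taxon V),Taxon R)).
Taxon E and Taxon X share a more recent common ancestor with each other than either does with Taxon R, so Taxon R is the least closely related of the three.

Taxon R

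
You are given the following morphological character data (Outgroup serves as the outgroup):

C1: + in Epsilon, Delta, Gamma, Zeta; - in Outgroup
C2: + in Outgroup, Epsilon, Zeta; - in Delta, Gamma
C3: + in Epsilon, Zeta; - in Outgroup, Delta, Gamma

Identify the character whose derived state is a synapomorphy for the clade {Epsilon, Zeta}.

C3

Character polarity is set by the outgroup: the derived state is whichever differs from the outgroup's state, so for C2 the derived state is '-', and for the remaining characters it is '+'.
C1 (derived state '+') is shared by all ingroup taxa — unites the whole ingroup.
C2: derived state '-' in Delta and Gamma only — synapomorphy for {Delta, Gamma}.
C3: derived state '+' in Epsilon and Zeta only — synapomorphy for {Epsilon, Zeta}.
Most parsimonious ingroup topology: ((Epsilon,Zeta),(Delta,Gamma)).
The clade {Epsilon, Zeta} is supported by C3: its derived state '+' occurs in exactly those taxa and in no other taxon (including the outgroup).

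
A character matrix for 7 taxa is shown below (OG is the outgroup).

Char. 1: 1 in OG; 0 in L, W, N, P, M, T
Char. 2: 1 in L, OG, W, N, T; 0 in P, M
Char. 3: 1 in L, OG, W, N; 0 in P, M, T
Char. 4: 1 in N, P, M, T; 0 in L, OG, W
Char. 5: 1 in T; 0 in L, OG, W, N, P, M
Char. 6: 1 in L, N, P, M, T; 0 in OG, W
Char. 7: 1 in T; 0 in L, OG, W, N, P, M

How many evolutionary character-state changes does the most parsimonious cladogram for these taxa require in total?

Character polarity is set by the outgroup: the derived state is whichever differs from the outgroup's state, so for Char. 1, Char. 2, Char. 3 the derived state is '0', and for the remaining characters it is '1'.
Char. 1 (derived state '0') is shared by all ingroup taxa — unites the whole ingroup.
Char. 2: derived state '0' in M and P only — synapomorphy for {M, P}.
Char. 3: derived state '0' in M, P, and T only — synapomorphy for {M, P, T}.
Only M, N, P, and T show the derived state '1' for Char. 4, supporting them as a clade.
Char. 5: derived state '1' in T only — an autapomorphy, so it tells us nothing about relationships among taxa.
Only L, M, N, P, and T show the derived state '1' for Char. 6, supporting them as a clade.
Char. 7: derived state '1' in T only — an autapomorphy, so it tells us nothing about relationships among taxa.
Most parsimonious ingroup topology: (((N,((M,P),T)),L),W).
Changes per character on this tree: Char. 1: 1; Char. 2: 1; Char. 3: 1; Char. 4: 1; Char. 5: 1; Char. 6: 1; Char. 7: 1.
Total = 7.

7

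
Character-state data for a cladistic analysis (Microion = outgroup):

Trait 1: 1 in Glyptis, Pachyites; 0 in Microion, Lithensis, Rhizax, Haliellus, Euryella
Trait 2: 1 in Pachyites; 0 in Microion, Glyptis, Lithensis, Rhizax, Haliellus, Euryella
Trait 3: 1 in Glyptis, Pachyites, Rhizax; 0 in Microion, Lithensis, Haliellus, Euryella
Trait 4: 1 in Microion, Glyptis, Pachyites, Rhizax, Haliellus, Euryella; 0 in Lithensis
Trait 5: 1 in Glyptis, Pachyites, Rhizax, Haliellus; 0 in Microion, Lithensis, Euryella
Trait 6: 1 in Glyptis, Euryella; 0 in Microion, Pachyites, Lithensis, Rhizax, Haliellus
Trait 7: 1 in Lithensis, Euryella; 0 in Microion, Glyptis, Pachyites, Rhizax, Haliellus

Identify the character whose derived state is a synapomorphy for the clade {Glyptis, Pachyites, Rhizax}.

Trait 3

Character polarity is set by the outgroup: the derived state is whichever differs from the outgroup's state, so for Trait 4 the derived state is '0', and for the remaining characters it is '1'.
Trait 1: derived state '1' in Glyptis and Pachyites only — synapomorphy for {Glyptis, Pachyites}.
Trait 2 (derived state '1') is unique to Pachyites (autapomorphy; uninformative for grouping).
Trait 3: derived state '1' in Glyptis, Pachyites, and Rhizax only — synapomorphy for {Glyptis, Pachyites, Rhizax}.
Trait 4 (derived state '0') is unique to Lithensis (autapomorphy; uninformative for grouping).
Trait 5: derived state '1' in Glyptis, Haliellus, Pachyites, and Rhizax only — synapomorphy for {Glyptis, Haliellus, Pachyites, Rhizax}.
Trait 6 groups Euryella and Glyptis, which is incompatible with the clades supported by the remaining characters; treating it as convergent (homoplasy) costs fewer steps than any alternative tree.
Trait 7: derived state '1' in Euryella and Lithensis only — synapomorphy for {Euryella, Lithensis}.
Most parsimonious ingroup topology: ((((Glyptis,Pachyites),Rhizax),Haliellus),(Lithensis,Euryella)).
The clade {Glyptis, Pachyites, Rhizax} is supported by Trait 3: its derived state '1' occurs in exactly those taxa and in no other taxon (including the outgroup).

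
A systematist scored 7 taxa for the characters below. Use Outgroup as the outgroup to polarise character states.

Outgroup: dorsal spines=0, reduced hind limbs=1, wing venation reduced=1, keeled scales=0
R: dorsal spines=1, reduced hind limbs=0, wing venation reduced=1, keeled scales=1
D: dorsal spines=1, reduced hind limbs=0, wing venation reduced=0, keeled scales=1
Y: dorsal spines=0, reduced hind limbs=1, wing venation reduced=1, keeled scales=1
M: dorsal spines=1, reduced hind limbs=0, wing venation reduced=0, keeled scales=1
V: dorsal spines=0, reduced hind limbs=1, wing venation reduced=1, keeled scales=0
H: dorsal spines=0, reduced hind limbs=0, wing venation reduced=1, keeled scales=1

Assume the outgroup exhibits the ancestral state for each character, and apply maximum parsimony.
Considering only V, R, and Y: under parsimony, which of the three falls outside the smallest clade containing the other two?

Character polarity is set by the outgroup: the derived state is whichever differs from the outgroup's state, so for reduced hind limbs, wing venation reduced the derived state is '0', and for the remaining characters it is '1'.
dorsal spines: derived state '1' in D, M, and R only — synapomorphy for {D, M, R}.
reduced hind limbs: derived state '0' in D, H, M, and R only — synapomorphy for {D, H, M, R}.
wing venation reduced: derived state '0' in D and M only — synapomorphy for {D, M}.
Only D, H, M, R, and Y show the derived state '1' for keeled scales, supporting them as a clade.
Most parsimonious ingroup topology: ((((R,(D,M)),H),Y),V).
R and Y share a more recent common ancestor with each other than either does with V, so V is the least closely related of the three.

V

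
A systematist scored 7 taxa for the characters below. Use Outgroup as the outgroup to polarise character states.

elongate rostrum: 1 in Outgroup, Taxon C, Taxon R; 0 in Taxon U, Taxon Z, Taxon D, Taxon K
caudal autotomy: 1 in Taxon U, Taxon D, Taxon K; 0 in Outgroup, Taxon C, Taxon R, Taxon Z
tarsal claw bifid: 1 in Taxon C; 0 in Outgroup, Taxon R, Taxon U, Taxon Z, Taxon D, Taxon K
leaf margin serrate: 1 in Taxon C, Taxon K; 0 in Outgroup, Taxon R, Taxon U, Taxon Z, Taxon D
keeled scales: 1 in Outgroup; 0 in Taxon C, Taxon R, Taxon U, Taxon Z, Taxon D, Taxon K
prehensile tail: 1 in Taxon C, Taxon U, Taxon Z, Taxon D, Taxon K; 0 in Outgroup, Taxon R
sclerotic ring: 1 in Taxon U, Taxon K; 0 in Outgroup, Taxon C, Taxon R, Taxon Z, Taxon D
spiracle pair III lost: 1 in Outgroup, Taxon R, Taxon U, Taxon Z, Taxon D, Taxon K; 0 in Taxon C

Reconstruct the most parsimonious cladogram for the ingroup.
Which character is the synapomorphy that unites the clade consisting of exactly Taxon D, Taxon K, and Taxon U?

caudal autotomy

Character polarity is set by the outgroup: the derived state is whichever differs from the outgroup's state, so for elongate rostrum, keeled scales, spiracle pair III lost the derived state is '0', and for the remaining characters it is '1'.
elongate rostrum: derived state '0' in Taxon D, Taxon K, Taxon U, and Taxon Z only — synapomorphy for {Taxon D, Taxon K, Taxon U, Taxon Z}.
caudal autotomy: derived state '1' in Taxon D, Taxon K, and Taxon U only — synapomorphy for {Taxon D, Taxon K, Taxon U}.
tarsal claw bifid (derived state '1') is unique to Taxon C (autapomorphy; uninformative for grouping).
leaf margin serrate groups Taxon C and Taxon K, which is incompatible with the clades supported by the remaining characters; treating it as convergent (homoplasy) costs fewer steps than any alternative tree.
All ingroup taxa share the derived state '0' for keeled scales; it defines the ingroup but does not resolve relationships within it.
prehensile tail (derived state '1') is shared by Taxon C, Taxon D, Taxon K, Taxon U, and Taxon Z — a synapomorphy uniting that clade.
Only Taxon K and Taxon U show the derived state '1' for sclerotic ring, supporting them as a clade.
spiracle pair III lost (derived state '0') is unique to Taxon C (autapomorphy; uninformative for grouping).
Most parsimonious ingroup topology: ((Taxon C,(((Taxon U,Taxon K),Taxon D),Taxon Z)),Taxon R).
The clade {Taxon D, Taxon K, Taxon U} is supported by caudal autotomy: its derived state '1' occurs in exactly those taxa and in no other taxon (including the outgroup).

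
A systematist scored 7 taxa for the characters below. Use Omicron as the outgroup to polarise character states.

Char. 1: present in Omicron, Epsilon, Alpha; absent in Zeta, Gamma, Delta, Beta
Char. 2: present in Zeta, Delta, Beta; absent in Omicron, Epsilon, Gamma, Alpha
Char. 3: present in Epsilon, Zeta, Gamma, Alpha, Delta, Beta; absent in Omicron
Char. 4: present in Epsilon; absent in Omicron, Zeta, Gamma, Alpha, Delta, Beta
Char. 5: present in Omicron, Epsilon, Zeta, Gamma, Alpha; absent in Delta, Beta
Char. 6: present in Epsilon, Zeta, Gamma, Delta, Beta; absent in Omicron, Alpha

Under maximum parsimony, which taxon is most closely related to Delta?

Character polarity is set by the outgroup: the derived state is whichever differs from the outgroup's state, so for Char. 1, Char. 5 the derived state is 'absent', and for the remaining characters it is 'present'.
Only Beta, Delta, Gamma, and Zeta show the derived state 'absent' for Char. 1, supporting them as a clade.
Char. 2 (derived state 'present') is shared by Beta, Delta, and Zeta — a synapomorphy uniting that clade.
All ingroup taxa share the derived state 'present' for Char. 3; it defines the ingroup but does not resolve relationships within it.
Char. 4 (derived state 'present') is unique to Epsilon (autapomorphy; uninformative for grouping).
Char. 5: derived state 'absent' in Beta and Delta only — synapomorphy for {Beta, Delta}.
Char. 6: derived state 'present' in Beta, Delta, Epsilon, Gamma, and Zeta only — synapomorphy for {Beta, Delta, Epsilon, Gamma, Zeta}.
Most parsimonious ingroup topology: ((Epsilon,((Zeta,(Delta,Beta)),Gamma)),Alpha).
Delta and Beta form a cherry on this tree, so they are sister taxa.

Beta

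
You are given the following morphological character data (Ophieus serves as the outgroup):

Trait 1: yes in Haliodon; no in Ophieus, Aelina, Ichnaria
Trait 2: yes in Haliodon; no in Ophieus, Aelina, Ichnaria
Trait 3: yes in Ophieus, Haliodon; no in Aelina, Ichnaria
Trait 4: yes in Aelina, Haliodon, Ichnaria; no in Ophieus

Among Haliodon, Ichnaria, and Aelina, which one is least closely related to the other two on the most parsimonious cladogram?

Haliodon

Character polarity is set by the outgroup: the derived state is whichever differs from the outgroup's state, so for Trait 3 the derived state is 'no', and for the remaining characters it is 'yes'.
Trait 1 (derived state 'yes') is unique to Haliodon (autapomorphy; uninformative for grouping).
Trait 2 (derived state 'yes') is unique to Haliodon (autapomorphy; uninformative for grouping).
Trait 3 (derived state 'no') is shared by Aelina and Ichnaria — a synapomorphy uniting that clade.
Trait 4 (derived state 'yes') is shared by all ingroup taxa — unites the whole ingroup.
Most parsimonious ingroup topology: ((Aelina,Ichnaria),Haliodon).
Aelina and Ichnaria share a more recent common ancestor with each other than either does with Haliodon, so Haliodon is the least closely related of the three.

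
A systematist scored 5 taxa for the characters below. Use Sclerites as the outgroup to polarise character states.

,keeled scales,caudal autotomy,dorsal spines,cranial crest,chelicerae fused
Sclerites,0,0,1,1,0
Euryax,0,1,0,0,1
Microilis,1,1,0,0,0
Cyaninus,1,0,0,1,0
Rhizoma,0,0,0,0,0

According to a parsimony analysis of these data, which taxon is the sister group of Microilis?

Character polarity is set by the outgroup: the derived state is whichever differs from the outgroup's state, so for dorsal spines, cranial crest the derived state is '0', and for the remaining characters it is '1'.
keeled scales groups Cyaninus and Microilis, which is incompatible with the clades supported by the remaining characters; treating it as convergent (homoplasy) costs fewer steps than any alternative tree.
caudal autotomy (derived state '1') is shared by Euryax and Microilis — a synapomorphy uniting that clade.
dorsal spines (derived state '0') is shared by all ingroup taxa — unites the whole ingroup.
cranial crest (derived state '0') is shared by Euryax, Microilis, and Rhizoma — a synapomorphy uniting that clade.
chelicerae fused: derived state '1' in Euryax only — an autapomorphy, so it tells us nothing about relationships among taxa.
Most parsimonious ingroup topology: ((Rhizoma,(Euryax,Microilis)),Cyaninus).
Microilis and Euryax form a cherry on this tree, so they are sister taxa.

Euryax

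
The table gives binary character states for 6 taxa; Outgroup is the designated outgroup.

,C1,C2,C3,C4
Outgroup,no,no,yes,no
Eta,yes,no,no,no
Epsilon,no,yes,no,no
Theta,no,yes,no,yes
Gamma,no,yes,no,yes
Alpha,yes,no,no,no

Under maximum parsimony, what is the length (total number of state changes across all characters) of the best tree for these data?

Character polarity is set by the outgroup: the derived state is whichever differs from the outgroup's state, so for C3 the derived state is 'no', and for the remaining characters it is 'yes'.
C1: derived state 'yes' in Alpha and Eta only — synapomorphy for {Alpha, Eta}.
C2: derived state 'yes' in Epsilon, Gamma, and Theta only — synapomorphy for {Epsilon, Gamma, Theta}.
C3 (derived state 'no') is shared by all ingroup taxa — unites the whole ingroup.
Only Gamma and Theta show the derived state 'yes' for C4, supporting them as a clade.
Most parsimonious ingroup topology: ((Eta,Alpha),(Epsilon,(Theta,Gamma))).
Changes per character on this tree: C1: 1; C2: 1; C3: 1; C4: 1.
Total = 4.

4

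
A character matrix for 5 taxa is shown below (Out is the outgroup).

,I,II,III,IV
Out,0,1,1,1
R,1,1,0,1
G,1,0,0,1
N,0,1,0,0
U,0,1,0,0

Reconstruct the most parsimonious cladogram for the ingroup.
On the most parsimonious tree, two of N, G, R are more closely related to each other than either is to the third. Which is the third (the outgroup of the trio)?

N

Character polarity is set by the outgroup: the derived state is whichever differs from the outgroup's state, so for II, III, IV the derived state is '0', and for the remaining characters it is '1'.
I (derived state '1') is shared by G and R — a synapomorphy uniting that clade.
II: derived state '0' in G only — an autapomorphy, so it tells us nothing about relationships among taxa.
III (derived state '0') is shared by all ingroup taxa — unites the whole ingroup.
IV: derived state '0' in N and U only — synapomorphy for {N, U}.
Most parsimonious ingroup topology: ((R,G),(N,U)).
G and R share a more recent common ancestor with each other than either does with N, so N is the least closely related of the three.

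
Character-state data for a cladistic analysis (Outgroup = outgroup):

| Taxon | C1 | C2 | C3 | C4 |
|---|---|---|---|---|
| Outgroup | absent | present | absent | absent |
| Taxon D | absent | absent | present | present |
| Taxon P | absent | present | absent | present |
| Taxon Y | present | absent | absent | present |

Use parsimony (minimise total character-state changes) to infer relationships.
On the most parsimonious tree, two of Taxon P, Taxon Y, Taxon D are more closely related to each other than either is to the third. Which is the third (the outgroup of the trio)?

Character polarity is set by the outgroup: the derived state is whichever differs from the outgroup's state, so for C2 the derived state is 'absent', and for the remaining characters it is 'present'.
C1 (derived state 'present') is unique to Taxon Y (autapomorphy; uninformative for grouping).
Only Taxon D and Taxon Y show the derived state 'absent' for C2, supporting them as a clade.
C3 (derived state 'present') is unique to Taxon D (autapomorphy; uninformative for grouping).
All ingroup taxa share the derived state 'present' for C4; it defines the ingroup but does not resolve relationships within it.
Most parsimonious ingroup topology: ((Taxon D,Taxon Y),Taxon P).
Taxon D and Taxon Y share a more recent common ancestor with each other than either does with Taxon P, so Taxon P is the least closely related of the three.

Taxon P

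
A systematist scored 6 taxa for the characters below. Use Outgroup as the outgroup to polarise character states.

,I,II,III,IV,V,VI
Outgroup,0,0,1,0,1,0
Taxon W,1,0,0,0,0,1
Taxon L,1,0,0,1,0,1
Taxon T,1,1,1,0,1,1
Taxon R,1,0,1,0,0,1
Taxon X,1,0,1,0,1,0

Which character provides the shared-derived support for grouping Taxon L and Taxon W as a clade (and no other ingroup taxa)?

Character polarity is set by the outgroup: the derived state is whichever differs from the outgroup's state, so for III, V the derived state is '0', and for the remaining characters it is '1'.
I (derived state '1') is shared by all ingroup taxa — unites the whole ingroup.
II: derived state '1' in Taxon T only — an autapomorphy, so it tells us nothing about relationships among taxa.
Only Taxon L and Taxon W show the derived state '0' for III, supporting them as a clade.
IV (derived state '1') is unique to Taxon L (autapomorphy; uninformative for grouping).
Only Taxon L, Taxon R, and Taxon W show the derived state '0' for V, supporting them as a clade.
Only Taxon L, Taxon R, Taxon T, and Taxon W show the derived state '1' for VI, supporting them as a clade.
Most parsimonious ingroup topology: ((((Taxon W,Taxon L),Taxon R),Taxon T),Taxon X).
The clade {Taxon L, Taxon W} is supported by III: its derived state '0' occurs in exactly those taxa and in no other taxon (including the outgroup).

III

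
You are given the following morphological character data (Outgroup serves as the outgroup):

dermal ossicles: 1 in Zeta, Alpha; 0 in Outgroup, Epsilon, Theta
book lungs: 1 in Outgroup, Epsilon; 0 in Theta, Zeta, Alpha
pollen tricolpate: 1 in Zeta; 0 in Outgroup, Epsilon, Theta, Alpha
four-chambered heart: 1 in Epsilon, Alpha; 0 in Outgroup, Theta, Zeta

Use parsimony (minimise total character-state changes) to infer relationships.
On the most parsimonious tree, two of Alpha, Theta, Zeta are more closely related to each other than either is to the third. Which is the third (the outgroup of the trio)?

Character polarity is set by the outgroup: the derived state is whichever differs from the outgroup's state, so for book lungs the derived state is '0', and for the remaining characters it is '1'.
dermal ossicles (derived state '1') is shared by Alpha and Zeta — a synapomorphy uniting that clade.
book lungs: derived state '0' in Alpha, Theta, and Zeta only — synapomorphy for {Alpha, Theta, Zeta}.
pollen tricolpate (derived state '1') is unique to Zeta (autapomorphy; uninformative for grouping).
four-chambered heart (state '1') occurs in Alpha and Epsilon but conflicts with the nesting implied by the other characters — most parsimoniously interpreted as homoplasy.
Most parsimonious ingroup topology: (Epsilon,(Theta,(Zeta,Alpha))).
Zeta and Alpha share a more recent common ancestor with each other than either does with Theta, so Theta is the least closely related of the three.

Theta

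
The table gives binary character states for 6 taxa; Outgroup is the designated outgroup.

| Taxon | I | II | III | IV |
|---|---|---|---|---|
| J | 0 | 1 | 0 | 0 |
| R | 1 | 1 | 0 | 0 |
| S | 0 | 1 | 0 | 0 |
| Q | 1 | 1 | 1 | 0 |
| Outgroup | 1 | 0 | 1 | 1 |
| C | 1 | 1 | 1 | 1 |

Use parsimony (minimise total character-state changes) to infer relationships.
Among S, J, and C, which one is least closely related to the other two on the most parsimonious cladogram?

C

Character polarity is set by the outgroup: the derived state is whichever differs from the outgroup's state, so for I, III, IV the derived state is '0', and for the remaining characters it is '1'.
I: derived state '0' in J and S only — synapomorphy for {J, S}.
All ingroup taxa share the derived state '1' for II; it defines the ingroup but does not resolve relationships within it.
III (derived state '0') is shared by J, R, and S — a synapomorphy uniting that clade.
Only J, Q, R, and S show the derived state '0' for IV, supporting them as a clade.
Most parsimonious ingroup topology: (C,(Q,((J,S),R))).
J and S share a more recent common ancestor with each other than either does with C, so C is the least closely related of the three.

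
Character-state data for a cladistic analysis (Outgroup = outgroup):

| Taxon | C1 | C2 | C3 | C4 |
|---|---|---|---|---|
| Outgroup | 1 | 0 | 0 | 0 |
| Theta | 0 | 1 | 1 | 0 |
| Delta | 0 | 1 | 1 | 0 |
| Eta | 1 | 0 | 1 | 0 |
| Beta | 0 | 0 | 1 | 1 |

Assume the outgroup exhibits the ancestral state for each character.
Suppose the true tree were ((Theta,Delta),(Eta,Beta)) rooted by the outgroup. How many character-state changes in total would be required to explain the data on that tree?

5

Map each character onto ((Theta,Delta),(Eta,Beta)) (rooted by Outgroup) and count the minimum state changes it requires (Fitch parsimony):
C1: 2; C2: 1; C3: 1; C4: 1.
Total tree length = 5.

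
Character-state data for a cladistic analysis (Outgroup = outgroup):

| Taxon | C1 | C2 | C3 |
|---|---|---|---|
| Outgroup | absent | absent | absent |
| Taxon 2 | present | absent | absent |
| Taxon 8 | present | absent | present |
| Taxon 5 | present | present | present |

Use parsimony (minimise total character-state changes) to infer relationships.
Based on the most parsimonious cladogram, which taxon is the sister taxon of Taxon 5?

The outgroup has state 'absent' for every character, so 'present' is the derived state throughout.
C1 (derived state 'present') is shared by all ingroup taxa — unites the whole ingroup.
C2 (derived state 'present') is unique to Taxon 5 (autapomorphy; uninformative for grouping).
C3: derived state 'present' in Taxon 5 and Taxon 8 only — synapomorphy for {Taxon 5, Taxon 8}.
Most parsimonious ingroup topology: ((Taxon 5,Taxon 8),Taxon 2).
Taxon 5 and Taxon 8 form a cherry on this tree, so they are sister taxa.

Taxon 8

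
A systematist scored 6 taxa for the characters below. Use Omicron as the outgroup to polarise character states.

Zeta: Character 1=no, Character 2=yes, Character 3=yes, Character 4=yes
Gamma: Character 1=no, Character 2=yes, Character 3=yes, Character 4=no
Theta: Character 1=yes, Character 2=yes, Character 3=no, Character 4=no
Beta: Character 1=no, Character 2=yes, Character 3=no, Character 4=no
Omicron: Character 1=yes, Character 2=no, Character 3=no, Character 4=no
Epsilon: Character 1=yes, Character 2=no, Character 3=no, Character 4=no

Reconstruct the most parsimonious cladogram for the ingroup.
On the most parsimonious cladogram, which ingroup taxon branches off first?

Character polarity is set by the outgroup: the derived state is whichever differs from the outgroup's state, so for Character 1 the derived state is 'no', and for the remaining characters it is 'yes'.
Character 1 (derived state 'no') is shared by Beta, Gamma, and Zeta — a synapomorphy uniting that clade.
Character 2: derived state 'yes' in Beta, Gamma, Theta, and Zeta only — synapomorphy for {Beta, Gamma, Theta, Zeta}.
Only Gamma and Zeta show the derived state 'yes' for Character 3, supporting them as a clade.
Character 4 (derived state 'yes') is unique to Zeta (autapomorphy; uninformative for grouping).
Most parsimonious ingroup topology: ((Theta,((Gamma,Zeta),Beta)),Epsilon).
Epsilon is sister to the clade containing all other ingroup taxa, so it is the earliest-diverging (most basal) ingroup lineage.

Epsilon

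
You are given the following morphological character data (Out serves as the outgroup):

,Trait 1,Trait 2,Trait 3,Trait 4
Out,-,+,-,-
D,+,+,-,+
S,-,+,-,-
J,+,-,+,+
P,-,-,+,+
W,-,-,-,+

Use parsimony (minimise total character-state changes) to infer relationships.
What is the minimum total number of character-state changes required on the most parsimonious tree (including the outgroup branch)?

Character polarity is set by the outgroup: the derived state is whichever differs from the outgroup's state, so for Trait 2 the derived state is '-', and for the remaining characters it is '+'.
Trait 1 groups D and J, which is incompatible with the clades supported by the remaining characters; treating it as convergent (homoplasy) costs fewer steps than any alternative tree.
Trait 2 (derived state '-') is shared by J, P, and W — a synapomorphy uniting that clade.
Only J and P show the derived state '+' for Trait 3, supporting them as a clade.
Only D, J, P, and W show the derived state '+' for Trait 4, supporting them as a clade.
Most parsimonious ingroup topology: ((D,((J,P),W)),S).
Changes per character on this tree: Trait 1: 2; Trait 2: 1; Trait 3: 1; Trait 4: 1.
Total = 5.

5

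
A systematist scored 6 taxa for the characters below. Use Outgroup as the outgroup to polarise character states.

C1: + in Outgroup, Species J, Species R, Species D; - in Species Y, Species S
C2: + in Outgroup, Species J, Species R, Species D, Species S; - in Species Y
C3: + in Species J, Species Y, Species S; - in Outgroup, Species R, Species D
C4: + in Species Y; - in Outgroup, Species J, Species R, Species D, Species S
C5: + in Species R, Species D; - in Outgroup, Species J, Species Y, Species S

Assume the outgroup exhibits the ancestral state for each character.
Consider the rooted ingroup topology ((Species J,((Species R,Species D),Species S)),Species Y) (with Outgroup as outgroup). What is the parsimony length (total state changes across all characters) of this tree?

7

Map each character onto ((Species J,((Species R,Species D),Species S)),Species Y) (rooted by Outgroup) and count the minimum state changes it requires (Fitch parsimony):
C1: 2; C2: 1; C3: 2; C4: 1; C5: 1.
Total tree length = 7.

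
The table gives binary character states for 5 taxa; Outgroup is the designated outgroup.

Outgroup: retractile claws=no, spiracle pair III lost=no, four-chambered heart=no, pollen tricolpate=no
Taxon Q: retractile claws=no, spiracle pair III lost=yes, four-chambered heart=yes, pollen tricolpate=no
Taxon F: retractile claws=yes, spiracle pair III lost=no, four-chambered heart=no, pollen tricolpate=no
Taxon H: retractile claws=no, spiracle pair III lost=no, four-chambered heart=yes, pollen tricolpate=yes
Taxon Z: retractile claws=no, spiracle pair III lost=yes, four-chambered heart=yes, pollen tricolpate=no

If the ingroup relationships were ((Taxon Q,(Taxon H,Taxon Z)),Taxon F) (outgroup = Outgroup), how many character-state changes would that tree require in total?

5

Map each character onto ((Taxon Q,(Taxon H,Taxon Z)),Taxon F) (rooted by Outgroup) and count the minimum state changes it requires (Fitch parsimony):
retractile claws: 1; spiracle pair III lost: 2; four-chambered heart: 1; pollen tricolpate: 1.
Total tree length = 5.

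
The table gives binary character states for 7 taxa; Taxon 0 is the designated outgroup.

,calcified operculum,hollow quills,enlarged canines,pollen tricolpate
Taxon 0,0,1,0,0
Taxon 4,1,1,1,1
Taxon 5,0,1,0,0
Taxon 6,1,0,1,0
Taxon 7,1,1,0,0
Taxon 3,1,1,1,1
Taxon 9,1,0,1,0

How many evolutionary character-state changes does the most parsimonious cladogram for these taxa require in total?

4

Character polarity is set by the outgroup: the derived state is whichever differs from the outgroup's state, so for hollow quills the derived state is '0', and for the remaining characters it is '1'.
Only Taxon 3, Taxon 4, Taxon 6, Taxon 7, and Taxon 9 show the derived state '1' for calcified operculum, supporting them as a clade.
hollow quills (derived state '0') is shared by Taxon 6 and Taxon 9 — a synapomorphy uniting that clade.
enlarged canines (derived state '1') is shared by Taxon 3, Taxon 4, Taxon 6, and Taxon 9 — a synapomorphy uniting that clade.
Only Taxon 3 and Taxon 4 show the derived state '1' for pollen tricolpate, supporting them as a clade.
Most parsimonious ingroup topology: ((((Taxon 4,Taxon 3),(Taxon 6,Taxon 9)),Taxon 7),Taxon 5).
Changes per character on this tree: calcified operculum: 1; hollow quills: 1; enlarged canines: 1; pollen tricolpate: 1.
Total = 4.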